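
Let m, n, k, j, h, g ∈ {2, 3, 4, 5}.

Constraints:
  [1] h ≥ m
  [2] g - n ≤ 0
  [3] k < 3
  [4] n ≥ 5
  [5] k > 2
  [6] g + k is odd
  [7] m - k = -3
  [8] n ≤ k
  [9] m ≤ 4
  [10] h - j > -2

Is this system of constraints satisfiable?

From constraints 4 and 8: k ≥ n and n ≥ 5, so k ≥ 5. From constraint 3: k ≤ 2. But 2 < 5, so no value of k works.

Unsatisfiable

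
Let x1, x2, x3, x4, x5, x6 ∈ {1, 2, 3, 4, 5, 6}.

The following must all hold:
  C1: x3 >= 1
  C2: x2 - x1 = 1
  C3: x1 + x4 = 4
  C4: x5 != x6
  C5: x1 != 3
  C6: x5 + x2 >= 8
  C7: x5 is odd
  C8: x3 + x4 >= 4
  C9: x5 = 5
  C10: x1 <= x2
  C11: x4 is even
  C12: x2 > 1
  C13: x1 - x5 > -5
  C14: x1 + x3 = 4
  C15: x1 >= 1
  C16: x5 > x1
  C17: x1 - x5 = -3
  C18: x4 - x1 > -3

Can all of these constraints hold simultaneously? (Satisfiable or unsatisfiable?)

Try x1 = 2, x2 = 3, x3 = 2, x4 = 2, x5 = 5, x6 = 2.
Check constraint 2: x2 - x1 = 1; constraint 3: x1 + x4 = 4. The remaining constraints are straightforward to verify.

Satisfiable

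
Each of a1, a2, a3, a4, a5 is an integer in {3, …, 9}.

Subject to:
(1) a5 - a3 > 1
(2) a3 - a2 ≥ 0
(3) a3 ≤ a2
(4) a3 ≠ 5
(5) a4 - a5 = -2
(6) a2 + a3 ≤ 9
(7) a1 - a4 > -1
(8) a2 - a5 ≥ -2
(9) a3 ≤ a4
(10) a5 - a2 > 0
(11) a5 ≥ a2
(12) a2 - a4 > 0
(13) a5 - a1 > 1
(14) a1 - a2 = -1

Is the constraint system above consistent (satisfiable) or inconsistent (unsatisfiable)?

Unsatisfiable

Constraints 2, 9, and 12 give a4 < a2, a2 ≤ a3, a3 ≤ a4. Chaining: a4 < a2 ≤ a3 ≤ a4, which forces a4 < a4 — impossible.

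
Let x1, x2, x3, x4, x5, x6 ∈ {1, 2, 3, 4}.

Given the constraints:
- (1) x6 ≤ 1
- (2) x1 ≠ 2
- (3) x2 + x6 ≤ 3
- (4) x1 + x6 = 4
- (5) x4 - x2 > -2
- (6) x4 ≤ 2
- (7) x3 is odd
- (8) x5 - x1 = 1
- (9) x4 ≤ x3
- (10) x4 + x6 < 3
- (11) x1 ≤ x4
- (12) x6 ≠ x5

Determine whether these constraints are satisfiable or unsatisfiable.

Unsatisfiable

From constraints 6 and 11: x1 ≤ x4 ≤ 2. From constraint 1: x6 ≤ 1. Hence x1 + x6 ≤ 3. But constraint 4 requires x1 + x6 = 4, and 4 > 3. Contradiction.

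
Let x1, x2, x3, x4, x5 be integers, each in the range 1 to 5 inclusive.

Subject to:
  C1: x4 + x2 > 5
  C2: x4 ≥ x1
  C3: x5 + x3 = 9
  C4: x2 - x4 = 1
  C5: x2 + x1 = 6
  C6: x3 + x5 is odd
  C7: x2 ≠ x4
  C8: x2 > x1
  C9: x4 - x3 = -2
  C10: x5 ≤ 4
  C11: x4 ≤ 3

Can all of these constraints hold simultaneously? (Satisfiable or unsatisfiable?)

One satisfying assignment is x1 = 2, x2 = 4, x3 = 5, x4 = 3, x5 = 4.
For the less obvious constraints — constraint 1: x4 + x2 = 7; constraint 3: x5 + x3 = 9 — and the others hold by inspection.

Satisfiable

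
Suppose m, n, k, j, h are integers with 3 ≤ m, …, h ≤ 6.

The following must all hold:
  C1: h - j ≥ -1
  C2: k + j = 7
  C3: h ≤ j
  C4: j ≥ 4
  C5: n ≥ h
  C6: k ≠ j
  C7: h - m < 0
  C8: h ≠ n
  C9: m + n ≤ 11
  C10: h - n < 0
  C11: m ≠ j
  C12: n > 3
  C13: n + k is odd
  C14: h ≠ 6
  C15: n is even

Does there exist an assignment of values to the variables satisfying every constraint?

Setting (m, n, k, j, h) = (6, 4, 3, 4, 3) satisfies everything: constraint 1: h - j = -1; constraint 2: k + j = 7; constraint 7: h - m = -3, and the others follow.

Satisfiable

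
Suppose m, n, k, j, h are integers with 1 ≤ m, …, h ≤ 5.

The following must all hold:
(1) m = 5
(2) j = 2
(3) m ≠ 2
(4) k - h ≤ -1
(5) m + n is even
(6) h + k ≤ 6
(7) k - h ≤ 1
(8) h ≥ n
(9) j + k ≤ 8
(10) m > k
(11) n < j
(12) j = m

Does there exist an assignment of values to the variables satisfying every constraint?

Constraint 2 fixes j = 2 and constraint 1 fixes m = 5, but constraint 12 requires j = m. Since 2 ≠ 5, contradiction.

Unsatisfiable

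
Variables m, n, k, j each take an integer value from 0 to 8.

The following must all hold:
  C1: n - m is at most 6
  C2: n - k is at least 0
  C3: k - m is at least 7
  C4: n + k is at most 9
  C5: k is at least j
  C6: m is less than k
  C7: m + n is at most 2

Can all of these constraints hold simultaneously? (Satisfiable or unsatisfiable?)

Constraints 1, 2, and 3 give m − n ≥ -6, n − k ≥ 0, k − m ≥ 7.
Adding all 3 inequalities: the left sides telescope to 0, and the right sides sum to (-6) + 0 + 7 = 1. So 0 ≥ 1, which is false.

Unsatisfiable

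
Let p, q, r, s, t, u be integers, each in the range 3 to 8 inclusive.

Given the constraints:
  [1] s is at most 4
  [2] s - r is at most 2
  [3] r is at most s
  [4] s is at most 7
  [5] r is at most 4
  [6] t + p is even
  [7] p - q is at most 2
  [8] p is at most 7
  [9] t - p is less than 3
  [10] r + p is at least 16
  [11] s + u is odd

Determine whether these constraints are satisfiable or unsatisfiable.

Unsatisfiable

From constraints 3 and 4: r ≤ s ≤ 7. From constraint 8: p ≤ 7. Hence r + p ≤ 14. But constraint 10 requires r + p ≥ 16, and 16 > 14. Contradiction.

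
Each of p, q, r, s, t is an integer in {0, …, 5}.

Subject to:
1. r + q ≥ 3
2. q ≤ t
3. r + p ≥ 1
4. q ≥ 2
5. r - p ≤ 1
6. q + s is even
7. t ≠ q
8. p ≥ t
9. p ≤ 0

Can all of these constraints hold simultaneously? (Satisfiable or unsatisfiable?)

From constraints 2 and 4: t ≥ q and q ≥ 2, so t ≥ 2. From constraints 8 and 9: t ≤ p and p ≤ 0, so t ≤ 0. But 0 < 2, so no value of t works.

Unsatisfiable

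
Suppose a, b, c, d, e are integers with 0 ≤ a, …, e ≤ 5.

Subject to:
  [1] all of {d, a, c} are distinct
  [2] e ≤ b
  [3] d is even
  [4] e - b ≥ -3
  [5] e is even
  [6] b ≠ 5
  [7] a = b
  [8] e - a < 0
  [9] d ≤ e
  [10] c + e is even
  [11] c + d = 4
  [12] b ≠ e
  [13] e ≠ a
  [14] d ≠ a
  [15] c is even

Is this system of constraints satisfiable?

Take a = 3, b = 3, c = 4, d = 0, e = 0. Then constraint 4: e - b = -3; constraint 8: e - a = -3, and every other listed constraint is also met.

Satisfiable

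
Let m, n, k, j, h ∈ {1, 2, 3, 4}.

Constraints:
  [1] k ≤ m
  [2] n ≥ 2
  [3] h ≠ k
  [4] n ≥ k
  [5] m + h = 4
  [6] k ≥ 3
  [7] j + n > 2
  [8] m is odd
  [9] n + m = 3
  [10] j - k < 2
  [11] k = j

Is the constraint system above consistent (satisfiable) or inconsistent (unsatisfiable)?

Unsatisfiable

From constraint 2: n ≥ 2. From constraints 1 and 6: m ≥ k ≥ 3. Hence n + m ≥ 5. But constraint 9 requires n + m = 3, and 3 < 5. Contradiction.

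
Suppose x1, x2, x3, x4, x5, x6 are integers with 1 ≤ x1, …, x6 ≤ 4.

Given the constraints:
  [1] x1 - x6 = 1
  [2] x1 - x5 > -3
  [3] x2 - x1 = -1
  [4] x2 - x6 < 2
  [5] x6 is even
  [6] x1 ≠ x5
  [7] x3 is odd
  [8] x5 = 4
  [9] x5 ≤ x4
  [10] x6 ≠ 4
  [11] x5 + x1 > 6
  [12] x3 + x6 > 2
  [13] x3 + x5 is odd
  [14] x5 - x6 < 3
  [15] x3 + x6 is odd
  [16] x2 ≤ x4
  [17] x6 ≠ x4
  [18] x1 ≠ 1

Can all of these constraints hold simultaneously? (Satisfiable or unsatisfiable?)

The assignment x1 = 3, x2 = 2, x3 = 1, x4 = 4, x5 = 4, x6 = 2 works:
  constraint 1 holds since x1 - x6 = 1.
  constraint 2 holds since x1 - x5 = -1.
The rest check out directly.

Satisfiable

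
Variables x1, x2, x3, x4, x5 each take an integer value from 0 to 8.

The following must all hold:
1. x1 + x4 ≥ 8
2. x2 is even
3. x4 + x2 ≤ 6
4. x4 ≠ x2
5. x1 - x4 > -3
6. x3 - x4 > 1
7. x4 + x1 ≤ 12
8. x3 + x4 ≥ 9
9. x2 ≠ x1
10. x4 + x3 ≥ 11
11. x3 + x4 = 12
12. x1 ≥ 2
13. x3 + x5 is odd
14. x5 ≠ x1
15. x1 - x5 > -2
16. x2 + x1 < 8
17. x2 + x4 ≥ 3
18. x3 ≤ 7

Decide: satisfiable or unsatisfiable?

Satisfiable

The assignment x1 = 5, x2 = 0, x3 = 7, x4 = 5, x5 = 4 works:
  constraint 1 holds since x1 + x4 = 10.
  constraint 3 holds since x4 + x2 = 5.
The rest check out directly.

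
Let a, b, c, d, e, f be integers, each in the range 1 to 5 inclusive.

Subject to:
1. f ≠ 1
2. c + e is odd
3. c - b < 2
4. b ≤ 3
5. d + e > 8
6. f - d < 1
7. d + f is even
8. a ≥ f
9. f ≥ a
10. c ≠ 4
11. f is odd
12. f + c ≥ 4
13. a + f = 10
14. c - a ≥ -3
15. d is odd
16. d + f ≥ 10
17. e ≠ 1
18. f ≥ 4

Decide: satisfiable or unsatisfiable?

One satisfying assignment is a = 5, b = 1, c = 2, d = 5, e = 5, f = 5.
For the less obvious constraints — constraint 3: c - b = 1; constraint 5: d + e = 10 — and the others hold by inspection.

Satisfiable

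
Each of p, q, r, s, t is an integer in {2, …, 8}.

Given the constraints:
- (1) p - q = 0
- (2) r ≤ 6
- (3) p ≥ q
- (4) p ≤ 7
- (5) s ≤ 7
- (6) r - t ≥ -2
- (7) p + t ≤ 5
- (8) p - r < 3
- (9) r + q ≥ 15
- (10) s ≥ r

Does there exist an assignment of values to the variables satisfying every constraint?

Unsatisfiable

From constraints 5 and 10: r ≤ s ≤ 7. From constraints 3 and 4: q ≤ p ≤ 7. Hence r + q ≤ 14. But constraint 9 requires r + q ≥ 15, and 15 > 14. Contradiction.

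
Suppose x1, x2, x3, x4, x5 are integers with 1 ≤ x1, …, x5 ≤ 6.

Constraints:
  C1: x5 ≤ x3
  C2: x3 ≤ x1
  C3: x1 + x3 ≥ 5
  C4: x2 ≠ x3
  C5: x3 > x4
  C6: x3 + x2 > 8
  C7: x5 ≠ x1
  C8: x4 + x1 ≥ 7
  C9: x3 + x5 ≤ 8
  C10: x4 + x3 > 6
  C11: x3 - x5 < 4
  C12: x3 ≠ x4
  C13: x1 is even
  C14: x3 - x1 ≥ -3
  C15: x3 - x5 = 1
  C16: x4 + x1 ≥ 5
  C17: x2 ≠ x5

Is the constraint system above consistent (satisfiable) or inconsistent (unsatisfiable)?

One satisfying assignment is x1 = 4, x2 = 6, x3 = 4, x4 = 3, x5 = 3.
For the less obvious constraints — constraint 3: x1 + x3 = 8; constraint 6: x3 + x2 = 10 — and the others hold by inspection.

Satisfiable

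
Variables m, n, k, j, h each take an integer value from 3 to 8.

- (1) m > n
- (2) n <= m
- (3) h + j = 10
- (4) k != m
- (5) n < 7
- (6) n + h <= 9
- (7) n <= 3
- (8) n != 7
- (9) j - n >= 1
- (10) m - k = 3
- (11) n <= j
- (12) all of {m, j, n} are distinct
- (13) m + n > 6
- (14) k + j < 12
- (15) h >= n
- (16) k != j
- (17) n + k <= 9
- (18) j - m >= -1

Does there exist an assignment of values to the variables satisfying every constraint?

Try m = 6, n = 3, k = 3, j = 7, h = 3.
Check constraint 3: h + j = 10; constraint 6: n + h = 6; constraint 9: j - n = 4. The remaining constraints are straightforward to verify.

Satisfiable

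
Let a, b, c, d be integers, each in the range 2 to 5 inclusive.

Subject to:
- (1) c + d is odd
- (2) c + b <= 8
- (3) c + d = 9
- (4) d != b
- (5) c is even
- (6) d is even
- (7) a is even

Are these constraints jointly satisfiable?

Constraint 5 makes c even and constraint 6 makes d even, so c + d must be even. Constraint 1 says c + d is odd — contradiction.

Unsatisfiable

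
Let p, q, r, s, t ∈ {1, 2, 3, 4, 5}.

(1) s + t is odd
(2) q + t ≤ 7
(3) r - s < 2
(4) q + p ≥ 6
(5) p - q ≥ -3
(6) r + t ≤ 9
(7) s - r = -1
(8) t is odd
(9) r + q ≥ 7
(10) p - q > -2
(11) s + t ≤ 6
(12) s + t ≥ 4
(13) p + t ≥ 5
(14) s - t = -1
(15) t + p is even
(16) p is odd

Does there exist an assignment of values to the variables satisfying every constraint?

Setting (p, q, r, s, t) = (3, 4, 3, 2, 3) satisfies everything: constraint 2: q + t = 7; constraint 3: r - s = 1; constraint 4: q + p = 7, and the others follow.

Satisfiable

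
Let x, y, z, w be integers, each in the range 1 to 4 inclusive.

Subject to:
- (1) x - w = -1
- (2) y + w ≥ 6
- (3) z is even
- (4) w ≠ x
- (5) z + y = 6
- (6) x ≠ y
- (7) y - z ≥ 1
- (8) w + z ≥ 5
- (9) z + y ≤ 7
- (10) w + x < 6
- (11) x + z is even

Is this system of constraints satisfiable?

Try x = 2, y = 4, z = 2, w = 3.
Check constraint 1: x - w = -1; constraint 2: y + w = 7; constraint 5: z + y = 6. The remaining constraints are straightforward to verify.

Satisfiable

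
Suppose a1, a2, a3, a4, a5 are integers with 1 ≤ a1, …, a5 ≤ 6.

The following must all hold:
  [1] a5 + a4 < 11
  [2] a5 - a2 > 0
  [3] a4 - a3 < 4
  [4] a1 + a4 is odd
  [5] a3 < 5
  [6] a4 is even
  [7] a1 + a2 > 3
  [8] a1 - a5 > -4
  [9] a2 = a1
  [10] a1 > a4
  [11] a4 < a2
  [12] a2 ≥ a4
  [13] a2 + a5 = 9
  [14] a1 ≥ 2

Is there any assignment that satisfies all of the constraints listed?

Try a1 = 3, a2 = 3, a3 = 1, a4 = 2, a5 = 6.
Check constraint 1: a5 + a4 = 8; constraint 2: a5 - a2 = 3; constraint 3: a4 - a3 = 1. The remaining constraints are straightforward to verify.

Satisfiable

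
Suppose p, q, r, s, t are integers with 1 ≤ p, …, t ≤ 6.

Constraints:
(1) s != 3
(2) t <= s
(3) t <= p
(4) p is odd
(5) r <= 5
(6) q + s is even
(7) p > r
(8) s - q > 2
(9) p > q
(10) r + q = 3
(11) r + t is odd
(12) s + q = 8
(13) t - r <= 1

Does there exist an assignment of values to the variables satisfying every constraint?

One satisfying assignment is p = 5, q = 2, r = 1, s = 6, t = 2.
For the less obvious constraints — constraint 8: s - q = 4; constraint 10: r + q = 3; constraint 12: s + q = 8 — and the others hold by inspection.

Satisfiable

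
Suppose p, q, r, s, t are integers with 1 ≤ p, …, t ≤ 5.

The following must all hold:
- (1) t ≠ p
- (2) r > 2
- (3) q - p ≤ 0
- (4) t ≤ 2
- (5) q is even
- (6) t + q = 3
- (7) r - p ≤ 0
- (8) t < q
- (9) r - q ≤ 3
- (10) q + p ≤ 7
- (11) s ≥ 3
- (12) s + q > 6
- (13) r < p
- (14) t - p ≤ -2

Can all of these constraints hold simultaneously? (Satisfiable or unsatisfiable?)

Try p = 5, q = 2, r = 3, s = 5, t = 1.
Check constraint 3: q - p = -3; constraint 6: t + q = 3; constraint 7: r - p = -2. The remaining constraints are straightforward to verify.

Satisfiable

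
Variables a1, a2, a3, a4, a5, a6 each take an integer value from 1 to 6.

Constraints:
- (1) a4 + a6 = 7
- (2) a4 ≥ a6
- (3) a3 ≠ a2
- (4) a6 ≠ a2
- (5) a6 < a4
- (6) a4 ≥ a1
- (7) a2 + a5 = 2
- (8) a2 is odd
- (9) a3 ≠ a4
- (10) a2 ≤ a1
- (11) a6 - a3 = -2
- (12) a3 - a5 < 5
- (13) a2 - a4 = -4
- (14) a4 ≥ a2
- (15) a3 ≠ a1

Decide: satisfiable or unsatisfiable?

Satisfiable

One satisfying assignment is a1 = 1, a2 = 1, a3 = 4, a4 = 5, a5 = 1, a6 = 2.
For the less obvious constraints — constraint 1: a4 + a6 = 7; constraint 7: a2 + a5 = 2; constraint 11: a6 - a3 = -2 — and the others hold by inspection.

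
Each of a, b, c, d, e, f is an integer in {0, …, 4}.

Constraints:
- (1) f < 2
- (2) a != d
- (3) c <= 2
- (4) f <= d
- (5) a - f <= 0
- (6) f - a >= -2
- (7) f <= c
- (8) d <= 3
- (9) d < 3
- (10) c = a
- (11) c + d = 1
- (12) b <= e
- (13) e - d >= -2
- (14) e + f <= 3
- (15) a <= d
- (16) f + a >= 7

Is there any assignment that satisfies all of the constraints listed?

Unsatisfiable

From constraints 3 and 7: f ≤ c ≤ 2. From constraints 8 and 15: a ≤ d ≤ 3. Hence f + a ≤ 5. But constraint 16 requires f + a ≥ 7, and 7 > 5. Contradiction.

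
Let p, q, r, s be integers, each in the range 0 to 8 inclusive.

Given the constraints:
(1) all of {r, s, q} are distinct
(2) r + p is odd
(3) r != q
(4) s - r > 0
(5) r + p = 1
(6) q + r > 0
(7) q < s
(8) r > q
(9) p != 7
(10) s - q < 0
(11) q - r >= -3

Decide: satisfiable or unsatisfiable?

Unsatisfiable

Constraints 4, 8, and 10 give r < s, s < q, q < r. Chaining: r < s < q < r, which forces r < r — impossible.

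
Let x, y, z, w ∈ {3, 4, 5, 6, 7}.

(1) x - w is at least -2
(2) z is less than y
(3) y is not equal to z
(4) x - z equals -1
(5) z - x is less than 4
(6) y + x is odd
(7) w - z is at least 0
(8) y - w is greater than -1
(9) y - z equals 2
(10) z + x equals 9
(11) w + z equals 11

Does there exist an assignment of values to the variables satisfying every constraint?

Try x = 4, y = 7, z = 5, w = 6.
Check constraint 1: x - w = -2; constraint 4: x - z = -1. The remaining constraints are straightforward to verify.

Satisfiable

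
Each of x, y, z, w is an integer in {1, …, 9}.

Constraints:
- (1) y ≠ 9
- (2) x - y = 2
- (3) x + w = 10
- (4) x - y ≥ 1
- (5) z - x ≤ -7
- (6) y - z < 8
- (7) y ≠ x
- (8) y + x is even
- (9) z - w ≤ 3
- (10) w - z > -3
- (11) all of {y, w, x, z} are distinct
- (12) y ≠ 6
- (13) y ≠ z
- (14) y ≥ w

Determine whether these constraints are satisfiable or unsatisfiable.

Satisfiable

The assignment x = 9, y = 7, z = 2, w = 1 works:
  constraint 2 holds since x - y = 2.
  constraint 3 holds since x + w = 10.
  constraint 4 holds since x - y = 2.
The rest check out directly.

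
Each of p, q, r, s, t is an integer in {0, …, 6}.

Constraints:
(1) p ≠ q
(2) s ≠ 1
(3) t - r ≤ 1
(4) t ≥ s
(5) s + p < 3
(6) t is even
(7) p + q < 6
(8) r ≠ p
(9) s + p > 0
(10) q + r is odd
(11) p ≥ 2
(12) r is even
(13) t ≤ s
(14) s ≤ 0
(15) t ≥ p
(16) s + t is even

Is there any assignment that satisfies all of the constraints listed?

From constraints 11 and 15: t ≥ p and p ≥ 2, so t ≥ 2. From constraints 13 and 14: t ≤ s and s ≤ 0, so t ≤ 0. But 0 < 2, so no value of t works.

Unsatisfiable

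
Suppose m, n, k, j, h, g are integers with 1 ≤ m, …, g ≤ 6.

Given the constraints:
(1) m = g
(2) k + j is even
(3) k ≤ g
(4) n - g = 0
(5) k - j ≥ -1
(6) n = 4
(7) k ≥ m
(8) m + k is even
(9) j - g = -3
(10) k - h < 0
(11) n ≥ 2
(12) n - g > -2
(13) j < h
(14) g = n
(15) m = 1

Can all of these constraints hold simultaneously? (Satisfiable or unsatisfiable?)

Unsatisfiable

Constraint 15 fixes m = 1 and constraint 6 fixes n = 4. Constraints 1 and 14 give m = g = n, so m = n. But 1 ≠ 4 — contradiction.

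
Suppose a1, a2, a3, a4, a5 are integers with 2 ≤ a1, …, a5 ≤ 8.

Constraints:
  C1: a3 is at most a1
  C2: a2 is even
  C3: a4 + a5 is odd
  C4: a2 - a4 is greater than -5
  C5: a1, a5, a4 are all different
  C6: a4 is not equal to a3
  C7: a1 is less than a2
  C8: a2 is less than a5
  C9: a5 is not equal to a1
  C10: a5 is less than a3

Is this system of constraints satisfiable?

Constraints 1, 7, 8, and 10 give a1 < a2, a2 < a5, a5 < a3, a3 ≤ a1. Chaining: a1 < a2 < a5 < a3 ≤ a1, which forces a1 < a1 — impossible.

Unsatisfiable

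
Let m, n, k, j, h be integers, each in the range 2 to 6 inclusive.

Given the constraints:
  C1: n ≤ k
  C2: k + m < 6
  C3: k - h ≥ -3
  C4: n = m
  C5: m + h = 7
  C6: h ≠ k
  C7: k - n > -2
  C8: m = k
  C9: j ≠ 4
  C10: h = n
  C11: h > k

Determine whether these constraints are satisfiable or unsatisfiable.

Unsatisfiable

From constraints 4, 8, and 10, h = n = m = k, so h = k. But constraint 6 says h ≠ k. Contradiction.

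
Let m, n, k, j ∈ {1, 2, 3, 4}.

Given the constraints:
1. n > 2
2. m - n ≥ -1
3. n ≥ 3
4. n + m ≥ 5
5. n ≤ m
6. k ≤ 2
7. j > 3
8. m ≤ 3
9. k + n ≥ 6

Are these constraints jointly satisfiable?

Unsatisfiable

From constraint 6: k ≤ 2. From constraints 5 and 8: n ≤ m ≤ 3. Hence k + n ≤ 5. But constraint 9 requires k + n ≥ 6, and 6 > 5. Contradiction.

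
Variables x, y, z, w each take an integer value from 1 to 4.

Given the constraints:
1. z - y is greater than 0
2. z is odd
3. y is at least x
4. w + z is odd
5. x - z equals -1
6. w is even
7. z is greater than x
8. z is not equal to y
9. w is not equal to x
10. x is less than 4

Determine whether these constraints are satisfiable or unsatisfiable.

Satisfiable

One satisfying assignment is x = 2, y = 2, z = 3, w = 4.
For the less obvious constraints — constraint 1: z - y = 1; constraint 2: z = 3 is odd; constraint 5: x - z = -1 — and the others hold by inspection.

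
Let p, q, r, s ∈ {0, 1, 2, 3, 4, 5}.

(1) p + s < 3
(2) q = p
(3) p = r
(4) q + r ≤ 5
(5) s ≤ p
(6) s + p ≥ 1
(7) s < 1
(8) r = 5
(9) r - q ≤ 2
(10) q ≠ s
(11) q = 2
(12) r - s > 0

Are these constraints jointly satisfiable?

Constraint 11 fixes q = 2 and constraint 8 fixes r = 5. Constraints 2 and 3 give q = p = r, so q = r. But 2 ≠ 5 — contradiction.

Unsatisfiable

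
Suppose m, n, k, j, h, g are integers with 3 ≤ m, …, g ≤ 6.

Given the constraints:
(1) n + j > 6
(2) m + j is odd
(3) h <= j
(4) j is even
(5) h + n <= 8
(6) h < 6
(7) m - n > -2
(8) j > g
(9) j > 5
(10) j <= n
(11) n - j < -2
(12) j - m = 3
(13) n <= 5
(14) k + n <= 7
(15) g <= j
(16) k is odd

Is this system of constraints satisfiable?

Unsatisfiable

From constraint 9: j ≥ 6. From constraints 10 and 13: j ≤ n and n ≤ 5, so j ≤ 5. But 5 < 6, so no value of j works.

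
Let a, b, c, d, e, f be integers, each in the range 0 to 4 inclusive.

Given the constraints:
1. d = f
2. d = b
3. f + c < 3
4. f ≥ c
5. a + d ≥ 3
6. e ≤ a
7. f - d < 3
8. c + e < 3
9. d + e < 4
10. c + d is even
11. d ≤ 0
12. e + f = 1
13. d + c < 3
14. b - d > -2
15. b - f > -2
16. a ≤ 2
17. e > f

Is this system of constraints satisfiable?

Unsatisfiable

From constraint 16: a ≤ 2. From constraint 11: d ≤ 0. Hence a + d ≤ 2. But constraint 5 requires a + d ≥ 3, and 3 > 2. Contradiction.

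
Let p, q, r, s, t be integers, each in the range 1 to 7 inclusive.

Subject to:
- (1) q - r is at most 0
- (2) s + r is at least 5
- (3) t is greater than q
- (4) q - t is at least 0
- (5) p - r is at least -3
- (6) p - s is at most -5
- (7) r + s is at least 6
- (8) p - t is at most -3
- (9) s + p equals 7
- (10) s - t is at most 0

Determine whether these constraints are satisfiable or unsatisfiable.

Unsatisfiable

Constraints 1, 4, 5, 6, and 10 give t − s ≥ 0, s − p ≥ 5, p − r ≥ -3, r − q ≥ 0, q − t ≥ 0.
Adding all 5 inequalities: the left sides telescope to 0, and the right sides sum to 0 + 5 + (-3) + 0 + 0 = 2. So 0 ≥ 2, which is false.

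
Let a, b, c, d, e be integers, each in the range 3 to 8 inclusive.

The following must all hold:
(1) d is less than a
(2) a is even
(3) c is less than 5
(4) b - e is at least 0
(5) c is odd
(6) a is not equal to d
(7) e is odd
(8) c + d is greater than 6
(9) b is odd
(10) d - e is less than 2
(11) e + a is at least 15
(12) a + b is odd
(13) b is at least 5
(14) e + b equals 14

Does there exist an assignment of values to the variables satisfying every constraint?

Try a = 8, b = 7, c = 3, d = 6, e = 7.
Check constraint 4: b - e = 0; constraint 8: c + d = 9. The remaining constraints are straightforward to verify.

Satisfiable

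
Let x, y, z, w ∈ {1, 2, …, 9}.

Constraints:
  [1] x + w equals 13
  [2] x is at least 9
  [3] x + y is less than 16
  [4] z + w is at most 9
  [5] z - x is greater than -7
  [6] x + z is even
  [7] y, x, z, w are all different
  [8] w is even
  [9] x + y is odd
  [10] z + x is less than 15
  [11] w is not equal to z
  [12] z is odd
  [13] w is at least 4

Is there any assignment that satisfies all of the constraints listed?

One satisfying assignment is x = 9, y = 6, z = 5, w = 4.
For the less obvious constraints — constraint 1: x + w = 13; constraint 3: x + y = 15; constraint 4: z + w = 9 — and the others hold by inspection.

Satisfiable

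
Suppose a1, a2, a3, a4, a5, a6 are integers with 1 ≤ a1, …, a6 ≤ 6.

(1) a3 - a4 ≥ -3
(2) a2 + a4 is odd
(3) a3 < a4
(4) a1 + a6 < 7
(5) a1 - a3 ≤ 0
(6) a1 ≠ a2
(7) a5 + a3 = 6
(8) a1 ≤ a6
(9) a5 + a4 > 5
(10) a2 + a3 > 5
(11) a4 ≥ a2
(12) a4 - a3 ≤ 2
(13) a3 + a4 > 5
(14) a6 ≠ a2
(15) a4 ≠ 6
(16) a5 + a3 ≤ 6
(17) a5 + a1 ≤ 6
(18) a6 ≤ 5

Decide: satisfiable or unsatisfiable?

Satisfiable

Setting (a1, a2, a3, a4, a5, a6) = (3, 4, 3, 5, 3, 3) satisfies everything: constraint 1: a3 - a4 = -2; constraint 4: a1 + a6 = 6; constraint 5: a1 - a3 = 0, and the others follow.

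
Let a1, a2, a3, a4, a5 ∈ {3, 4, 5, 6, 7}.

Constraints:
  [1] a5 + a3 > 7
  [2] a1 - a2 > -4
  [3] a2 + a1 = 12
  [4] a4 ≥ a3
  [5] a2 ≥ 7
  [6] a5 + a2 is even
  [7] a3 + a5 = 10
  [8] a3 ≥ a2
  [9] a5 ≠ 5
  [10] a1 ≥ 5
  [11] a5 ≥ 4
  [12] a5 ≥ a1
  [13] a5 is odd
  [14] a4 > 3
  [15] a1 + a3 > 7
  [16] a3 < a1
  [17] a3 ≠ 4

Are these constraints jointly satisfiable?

From constraints 5 and 8: a3 ≥ a2 ≥ 7. From constraints 10 and 12: a5 ≥ a1 ≥ 5. Hence a3 + a5 ≥ 12. But constraint 7 requires a3 + a5 = 10, and 10 < 12. Contradiction.

Unsatisfiable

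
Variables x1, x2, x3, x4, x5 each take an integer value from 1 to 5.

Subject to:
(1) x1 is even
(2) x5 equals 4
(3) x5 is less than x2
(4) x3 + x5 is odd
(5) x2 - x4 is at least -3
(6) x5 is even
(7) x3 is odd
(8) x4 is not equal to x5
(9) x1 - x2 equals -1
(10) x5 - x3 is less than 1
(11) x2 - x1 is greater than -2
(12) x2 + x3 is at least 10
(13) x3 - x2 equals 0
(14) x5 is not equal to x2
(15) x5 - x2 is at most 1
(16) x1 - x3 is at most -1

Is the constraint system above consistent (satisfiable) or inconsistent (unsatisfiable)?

Take x1 = 4, x2 = 5, x3 = 5, x4 = 5, x5 = 4. Then constraint 5: x2 - x4 = 0; constraint 9: x1 - x2 = -1; constraint 10: x5 - x3 = -1, and every other listed constraint is also met.

Satisfiable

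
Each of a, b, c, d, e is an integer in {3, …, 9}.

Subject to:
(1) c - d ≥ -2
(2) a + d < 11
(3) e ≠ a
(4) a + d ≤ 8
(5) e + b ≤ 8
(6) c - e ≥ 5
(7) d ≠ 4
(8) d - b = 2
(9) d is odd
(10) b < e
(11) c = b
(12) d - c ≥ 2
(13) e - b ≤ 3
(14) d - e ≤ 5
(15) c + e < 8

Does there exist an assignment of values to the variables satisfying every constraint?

Constraints 6, 12, and 14 give e − d ≥ -5, d − c ≥ 2, c − e ≥ 5.
Adding all 3 inequalities: the left sides telescope to 0, and the right sides sum to (-5) + 2 + 5 = 2. So 0 ≥ 2, which is false.

Unsatisfiable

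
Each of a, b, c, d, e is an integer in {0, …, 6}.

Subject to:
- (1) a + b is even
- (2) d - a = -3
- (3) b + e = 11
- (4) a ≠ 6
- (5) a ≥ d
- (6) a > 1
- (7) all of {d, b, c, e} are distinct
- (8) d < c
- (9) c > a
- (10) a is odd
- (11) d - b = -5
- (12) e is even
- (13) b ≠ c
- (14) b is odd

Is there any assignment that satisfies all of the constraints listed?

Try a = 3, b = 5, c = 4, d = 0, e = 6.
Check constraint 2: d - a = -3; constraint 3: b + e = 11; constraint 11: d - b = -5. The remaining constraints are straightforward to verify.

Satisfiable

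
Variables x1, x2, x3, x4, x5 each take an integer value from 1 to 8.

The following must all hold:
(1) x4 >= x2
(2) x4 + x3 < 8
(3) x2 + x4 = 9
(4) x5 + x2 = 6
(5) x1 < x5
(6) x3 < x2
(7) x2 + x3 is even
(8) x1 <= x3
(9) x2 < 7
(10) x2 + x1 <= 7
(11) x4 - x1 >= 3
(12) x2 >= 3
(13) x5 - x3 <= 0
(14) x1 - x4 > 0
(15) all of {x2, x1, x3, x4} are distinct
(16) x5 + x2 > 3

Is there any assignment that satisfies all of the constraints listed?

Constraints 1, 5, 6, 13, and 14 give x2 ≤ x4, x4 < x1, x1 < x5, x5 ≤ x3, x3 < x2. Chaining: x2 ≤ x4 < x1 < x5 ≤ x3 < x2, which forces x2 < x2 — impossible.

Unsatisfiable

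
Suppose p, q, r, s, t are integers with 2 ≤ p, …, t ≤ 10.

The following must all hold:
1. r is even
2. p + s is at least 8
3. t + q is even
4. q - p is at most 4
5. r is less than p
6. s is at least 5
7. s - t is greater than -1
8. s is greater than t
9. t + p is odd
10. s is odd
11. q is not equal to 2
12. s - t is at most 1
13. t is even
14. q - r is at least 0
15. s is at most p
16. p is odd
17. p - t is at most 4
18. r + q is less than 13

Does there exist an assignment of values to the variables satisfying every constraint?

The assignment p = 5, q = 6, r = 4, s = 5, t = 4 works:
  constraint 2 holds since p + s = 10.
  constraint 4 holds since q - p = 1.
The rest check out directly.

Satisfiable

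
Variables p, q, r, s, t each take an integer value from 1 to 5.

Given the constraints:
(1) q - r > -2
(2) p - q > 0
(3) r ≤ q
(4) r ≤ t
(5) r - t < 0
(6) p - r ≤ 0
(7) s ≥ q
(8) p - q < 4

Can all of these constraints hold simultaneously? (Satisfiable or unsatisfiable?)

Constraints 2, 3, and 6 give p ≤ r, r ≤ q, q < p. Chaining: p ≤ r ≤ q < p, which forces p < p — impossible.

Unsatisfiable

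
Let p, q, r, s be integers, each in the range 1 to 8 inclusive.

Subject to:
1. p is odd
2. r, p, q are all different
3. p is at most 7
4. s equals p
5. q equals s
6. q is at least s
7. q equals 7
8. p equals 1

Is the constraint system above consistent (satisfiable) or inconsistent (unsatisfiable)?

Constraint 7 fixes q = 7 and constraint 8 fixes p = 1. Constraints 4 and 5 give q = s = p, so q = p. But 7 ≠ 1 — contradiction.

Unsatisfiable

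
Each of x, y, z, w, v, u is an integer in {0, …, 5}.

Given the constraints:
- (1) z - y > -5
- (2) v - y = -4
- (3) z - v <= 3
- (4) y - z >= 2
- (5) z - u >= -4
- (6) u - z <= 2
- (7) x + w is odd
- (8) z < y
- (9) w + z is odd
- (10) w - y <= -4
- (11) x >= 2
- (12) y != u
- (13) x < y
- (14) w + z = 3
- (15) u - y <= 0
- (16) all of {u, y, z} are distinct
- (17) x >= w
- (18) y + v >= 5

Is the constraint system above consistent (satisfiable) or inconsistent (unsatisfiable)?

Try x = 4, y = 5, z = 2, w = 1, v = 1, u = 3.
Check constraint 1: z - y = -3; constraint 2: v - y = -4; constraint 3: z - v = 1. The remaining constraints are straightforward to verify.

Satisfiable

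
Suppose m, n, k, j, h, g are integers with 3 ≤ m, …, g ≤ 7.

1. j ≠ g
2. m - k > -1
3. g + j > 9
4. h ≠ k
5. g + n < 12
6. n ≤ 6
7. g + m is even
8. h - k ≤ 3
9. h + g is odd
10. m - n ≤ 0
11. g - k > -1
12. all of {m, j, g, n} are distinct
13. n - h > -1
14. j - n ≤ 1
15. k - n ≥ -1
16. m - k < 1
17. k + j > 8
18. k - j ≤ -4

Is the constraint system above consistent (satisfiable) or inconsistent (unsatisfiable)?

Unsatisfiable

Constraints 14, 15, and 18 give k − n ≥ -1, n − j ≥ -1, j − k ≥ 4.
Adding all 3 inequalities: the left sides telescope to 0, and the right sides sum to (-1) + (-1) + 4 = 2. So 0 ≥ 2, which is false.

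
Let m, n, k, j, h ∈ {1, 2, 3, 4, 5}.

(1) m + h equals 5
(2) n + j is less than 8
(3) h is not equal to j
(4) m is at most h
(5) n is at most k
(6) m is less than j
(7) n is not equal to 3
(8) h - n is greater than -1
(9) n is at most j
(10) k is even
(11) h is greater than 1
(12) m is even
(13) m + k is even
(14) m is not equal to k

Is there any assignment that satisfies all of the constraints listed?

Satisfiable

Setting (m, n, k, j, h) = (2, 2, 4, 4, 3) satisfies everything: constraint 1: m + h = 5; constraint 2: n + j = 6, and the others follow.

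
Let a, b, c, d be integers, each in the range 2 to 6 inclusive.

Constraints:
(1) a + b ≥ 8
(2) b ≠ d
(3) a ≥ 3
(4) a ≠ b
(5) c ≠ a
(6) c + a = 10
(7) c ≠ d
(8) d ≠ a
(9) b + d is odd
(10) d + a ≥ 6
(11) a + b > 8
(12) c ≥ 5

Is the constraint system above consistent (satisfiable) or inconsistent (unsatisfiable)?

Satisfiable

One satisfying assignment is a = 4, b = 6, c = 6, d = 5.
For the less obvious constraints — constraint 1: a + b = 10; constraint 6: c + a = 10 — and the others hold by inspection.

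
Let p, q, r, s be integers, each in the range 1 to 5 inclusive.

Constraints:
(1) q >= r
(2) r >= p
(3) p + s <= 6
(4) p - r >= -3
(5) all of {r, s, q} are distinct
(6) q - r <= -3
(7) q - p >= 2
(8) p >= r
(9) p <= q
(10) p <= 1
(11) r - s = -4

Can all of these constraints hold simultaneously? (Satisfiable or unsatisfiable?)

Unsatisfiable

Constraints 4, 6, and 7 give p − r ≥ -3, r − q ≥ 3, q − p ≥ 2.
Adding all 3 inequalities: the left sides telescope to 0, and the right sides sum to (-3) + 3 + 2 = 2. So 0 ≥ 2, which is false.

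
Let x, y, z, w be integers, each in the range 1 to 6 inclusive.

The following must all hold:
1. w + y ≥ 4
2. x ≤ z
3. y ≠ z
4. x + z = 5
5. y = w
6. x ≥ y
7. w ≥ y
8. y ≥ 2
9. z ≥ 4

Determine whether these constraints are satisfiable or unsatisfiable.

Unsatisfiable

From constraints 6 and 8: x ≥ y ≥ 2. From constraint 9: z ≥ 4. Hence x + z ≥ 6. But constraint 4 requires x + z = 5, and 5 < 6. Contradiction.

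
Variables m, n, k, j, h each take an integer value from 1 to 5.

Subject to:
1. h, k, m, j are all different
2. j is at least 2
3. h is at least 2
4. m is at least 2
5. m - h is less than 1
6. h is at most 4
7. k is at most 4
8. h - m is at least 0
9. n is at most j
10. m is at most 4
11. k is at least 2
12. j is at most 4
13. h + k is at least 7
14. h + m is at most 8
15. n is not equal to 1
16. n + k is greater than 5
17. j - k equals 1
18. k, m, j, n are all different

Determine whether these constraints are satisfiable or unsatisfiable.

Unsatisfiable

Constraints 2, 3, 4, 6, 7, 10, 11, and 12 confine each of h, k, m, j to the 3 values {2, …, 4}.
Constraint 1 requires all 4 of them to be distinct, but only 3 values are available — impossible by the pigeonhole principle.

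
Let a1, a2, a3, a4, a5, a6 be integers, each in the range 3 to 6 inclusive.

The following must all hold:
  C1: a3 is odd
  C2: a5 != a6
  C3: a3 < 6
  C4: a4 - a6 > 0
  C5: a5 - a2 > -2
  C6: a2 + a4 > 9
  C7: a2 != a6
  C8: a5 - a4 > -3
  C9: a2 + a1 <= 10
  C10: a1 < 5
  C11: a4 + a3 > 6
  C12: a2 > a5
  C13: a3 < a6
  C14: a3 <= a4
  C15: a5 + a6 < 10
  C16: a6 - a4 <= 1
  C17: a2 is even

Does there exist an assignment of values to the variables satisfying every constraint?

Satisfiable

Setting (a1, a2, a3, a4, a5, a6) = (4, 6, 3, 5, 5, 4) satisfies everything: constraint 4: a4 - a6 = 1; constraint 5: a5 - a2 = -1; constraint 6: a2 + a4 = 11, and the others follow.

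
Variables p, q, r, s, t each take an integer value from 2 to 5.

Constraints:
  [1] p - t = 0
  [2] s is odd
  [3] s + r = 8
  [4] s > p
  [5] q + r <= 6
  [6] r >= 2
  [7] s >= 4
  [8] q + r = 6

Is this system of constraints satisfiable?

Try p = 3, q = 3, r = 3, s = 5, t = 3.
Check constraint 1: p - t = 0; constraint 3: s + r = 8; constraint 5: q + r = 6. The remaining constraints are straightforward to verify.

Satisfiable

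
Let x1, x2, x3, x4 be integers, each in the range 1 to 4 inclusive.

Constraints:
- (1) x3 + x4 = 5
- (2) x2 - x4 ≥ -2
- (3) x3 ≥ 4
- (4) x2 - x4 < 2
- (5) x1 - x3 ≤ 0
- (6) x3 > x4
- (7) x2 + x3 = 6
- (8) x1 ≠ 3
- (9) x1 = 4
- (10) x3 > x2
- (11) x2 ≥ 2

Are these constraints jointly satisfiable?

One satisfying assignment is x1 = 4, x2 = 2, x3 = 4, x4 = 1.
For the less obvious constraints — constraint 1: x3 + x4 = 5; constraint 2: x2 - x4 = 1 — and the others hold by inspection.

Satisfiable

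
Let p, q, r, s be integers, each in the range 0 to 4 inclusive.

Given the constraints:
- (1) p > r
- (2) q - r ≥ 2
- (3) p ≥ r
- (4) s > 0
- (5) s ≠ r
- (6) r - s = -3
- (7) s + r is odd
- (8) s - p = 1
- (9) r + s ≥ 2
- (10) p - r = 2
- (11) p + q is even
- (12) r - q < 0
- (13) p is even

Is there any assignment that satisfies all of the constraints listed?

Take p = 2, q = 2, r = 0, s = 3. Then constraint 2: q - r = 2; constraint 6: r - s = -3, and every other listed constraint is also met.

Satisfiable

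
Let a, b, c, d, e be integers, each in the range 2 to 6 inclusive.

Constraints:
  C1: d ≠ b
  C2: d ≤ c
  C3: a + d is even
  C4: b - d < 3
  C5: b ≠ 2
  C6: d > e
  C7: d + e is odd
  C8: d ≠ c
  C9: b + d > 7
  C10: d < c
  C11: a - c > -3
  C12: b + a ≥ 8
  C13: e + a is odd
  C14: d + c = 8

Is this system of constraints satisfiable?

Satisfiable

Setting (a, b, c, d, e) = (5, 5, 5, 3, 2) satisfies everything: constraint 4: b - d = 2; constraint 9: b + d = 8; constraint 11: a - c = 0, and the others follow.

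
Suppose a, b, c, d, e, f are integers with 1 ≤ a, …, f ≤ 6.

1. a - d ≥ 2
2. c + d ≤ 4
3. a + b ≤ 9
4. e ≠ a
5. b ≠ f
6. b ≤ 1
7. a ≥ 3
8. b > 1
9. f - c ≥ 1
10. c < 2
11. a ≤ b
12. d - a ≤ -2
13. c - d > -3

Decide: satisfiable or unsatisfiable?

From constraint 7: a ≥ 3. From constraints 6 and 11: a ≤ b and b ≤ 1, so a ≤ 1. But 1 < 3, so no value of a works.

Unsatisfiable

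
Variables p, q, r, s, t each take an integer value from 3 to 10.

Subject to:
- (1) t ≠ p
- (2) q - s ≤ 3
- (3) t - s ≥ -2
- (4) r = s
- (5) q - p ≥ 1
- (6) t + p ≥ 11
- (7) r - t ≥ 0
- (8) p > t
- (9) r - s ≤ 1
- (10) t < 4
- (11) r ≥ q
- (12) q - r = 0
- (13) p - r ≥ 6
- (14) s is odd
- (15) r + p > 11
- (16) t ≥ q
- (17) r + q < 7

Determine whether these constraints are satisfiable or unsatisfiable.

Constraints 2, 3, 5, 7, and 13 give r − t ≥ 0, t − s ≥ -2, s − q ≥ -3, q − p ≥ 1, p − r ≥ 6.
Adding all 5 inequalities: the left sides telescope to 0, and the right sides sum to 0 + (-2) + (-3) + 1 + 6 = 2. So 0 ≥ 2, which is false.

Unsatisfiable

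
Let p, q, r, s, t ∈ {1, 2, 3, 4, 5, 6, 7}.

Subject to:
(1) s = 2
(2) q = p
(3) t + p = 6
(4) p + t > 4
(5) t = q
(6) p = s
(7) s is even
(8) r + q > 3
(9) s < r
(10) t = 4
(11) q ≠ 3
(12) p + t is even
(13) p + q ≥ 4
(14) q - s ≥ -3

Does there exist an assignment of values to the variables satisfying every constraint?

Unsatisfiable

Constraint 10 fixes t = 4 and constraint 1 fixes s = 2. Constraints 2, 5, and 6 give t = q = p = s, so t = s. But 4 ≠ 2 — contradiction.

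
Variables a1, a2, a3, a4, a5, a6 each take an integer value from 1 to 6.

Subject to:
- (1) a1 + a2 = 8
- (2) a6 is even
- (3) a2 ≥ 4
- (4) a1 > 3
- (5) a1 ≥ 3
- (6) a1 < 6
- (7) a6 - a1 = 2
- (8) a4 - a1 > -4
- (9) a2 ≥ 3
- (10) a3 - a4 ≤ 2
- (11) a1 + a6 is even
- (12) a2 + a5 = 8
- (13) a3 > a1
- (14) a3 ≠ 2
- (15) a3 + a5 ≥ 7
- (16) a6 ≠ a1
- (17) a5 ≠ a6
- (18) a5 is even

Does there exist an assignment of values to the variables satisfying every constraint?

Satisfiable

One satisfying assignment is a1 = 4, a2 = 4, a3 = 5, a4 = 3, a5 = 4, a6 = 6.
For the less obvious constraints — constraint 1: a1 + a2 = 8; constraint 7: a6 - a1 = 2; constraint 8: a4 - a1 = -1 — and the others hold by inspection.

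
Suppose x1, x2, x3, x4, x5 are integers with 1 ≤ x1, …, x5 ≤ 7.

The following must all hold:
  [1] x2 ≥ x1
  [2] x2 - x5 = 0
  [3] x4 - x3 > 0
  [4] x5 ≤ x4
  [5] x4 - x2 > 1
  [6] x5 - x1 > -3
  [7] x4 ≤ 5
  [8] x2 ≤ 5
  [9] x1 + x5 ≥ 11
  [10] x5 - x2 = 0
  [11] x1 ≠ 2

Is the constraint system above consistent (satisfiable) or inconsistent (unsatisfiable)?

Unsatisfiable

From constraints 1 and 8: x1 ≤ x2 ≤ 5. From constraints 4 and 7: x5 ≤ x4 ≤ 5. Hence x1 + x5 ≤ 10. But constraint 9 requires x1 + x5 ≥ 11, and 11 > 10. Contradiction.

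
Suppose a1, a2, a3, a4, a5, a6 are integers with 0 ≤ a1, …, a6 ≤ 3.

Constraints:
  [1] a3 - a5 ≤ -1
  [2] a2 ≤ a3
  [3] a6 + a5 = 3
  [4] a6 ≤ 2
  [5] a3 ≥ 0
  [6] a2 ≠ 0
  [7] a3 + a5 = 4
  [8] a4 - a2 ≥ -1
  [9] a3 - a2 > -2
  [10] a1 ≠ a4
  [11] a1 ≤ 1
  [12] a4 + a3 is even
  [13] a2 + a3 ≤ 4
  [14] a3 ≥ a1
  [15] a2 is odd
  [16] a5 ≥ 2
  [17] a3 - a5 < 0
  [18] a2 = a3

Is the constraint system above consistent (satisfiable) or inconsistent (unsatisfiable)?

Satisfiable

Try a1 = 1, a2 = 1, a3 = 1, a4 = 3, a5 = 3, a6 = 0.
Check constraint 1: a3 - a5 = -2; constraint 3: a6 + a5 = 3. The remaining constraints are straightforward to verify.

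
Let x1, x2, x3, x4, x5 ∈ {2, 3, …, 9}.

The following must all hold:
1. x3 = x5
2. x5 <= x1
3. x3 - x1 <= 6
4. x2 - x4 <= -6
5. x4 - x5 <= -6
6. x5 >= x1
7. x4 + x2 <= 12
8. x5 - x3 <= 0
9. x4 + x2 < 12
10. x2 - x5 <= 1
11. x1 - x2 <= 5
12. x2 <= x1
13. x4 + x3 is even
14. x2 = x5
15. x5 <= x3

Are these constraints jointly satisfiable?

Unsatisfiable

Constraints 3, 4, 5, 8, and 11 give x4 − x2 ≥ 6, x2 − x1 ≥ -5, x1 − x3 ≥ -6, x3 − x5 ≥ 0, x5 − x4 ≥ 6.
Adding all 5 inequalities: the left sides telescope to 0, and the right sides sum to 6 + (-5) + (-6) + 0 + 6 = 1. So 0 ≥ 1, which is false.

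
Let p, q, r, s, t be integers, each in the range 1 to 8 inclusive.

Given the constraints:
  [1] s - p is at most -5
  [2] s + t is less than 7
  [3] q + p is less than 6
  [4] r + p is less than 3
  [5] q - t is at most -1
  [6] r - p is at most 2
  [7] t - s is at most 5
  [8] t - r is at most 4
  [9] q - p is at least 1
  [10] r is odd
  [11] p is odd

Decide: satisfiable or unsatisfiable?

Unsatisfiable

Constraints 1, 5, 7, and 9 give q − p ≥ 1, p − s ≥ 5, s − t ≥ -5, t − q ≥ 1.
Adding all 4 inequalities: the left sides telescope to 0, and the right sides sum to 1 + 5 + (-5) + 1 = 2. So 0 ≥ 2, which is false.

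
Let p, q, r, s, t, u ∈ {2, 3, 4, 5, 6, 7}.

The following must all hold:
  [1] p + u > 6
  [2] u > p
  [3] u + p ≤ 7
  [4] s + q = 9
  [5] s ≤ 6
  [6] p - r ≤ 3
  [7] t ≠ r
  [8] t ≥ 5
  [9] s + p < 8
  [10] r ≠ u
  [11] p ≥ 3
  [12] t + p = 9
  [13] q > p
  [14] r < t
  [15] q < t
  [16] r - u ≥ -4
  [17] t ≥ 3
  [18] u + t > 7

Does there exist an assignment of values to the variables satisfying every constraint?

Satisfiable

The assignment p = 3, q = 5, r = 2, s = 4, t = 6, u = 4 works:
  constraint 1 holds since p + u = 7.
  constraint 3 holds since u + p = 7.
The rest check out directly.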